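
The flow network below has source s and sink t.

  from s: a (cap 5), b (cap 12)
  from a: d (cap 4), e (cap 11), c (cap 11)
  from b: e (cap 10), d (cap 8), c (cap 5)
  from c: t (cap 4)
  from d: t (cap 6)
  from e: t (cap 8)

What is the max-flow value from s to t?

Augment s→a→c→t: bottleneck 4, flow now 4.
Augment s→a→d→t: bottleneck 1, flow now 5.
Augment s→b→d→t: bottleneck 5, flow now 10.
Augment s→b→e→t: bottleneck 7, flow now 17.
No augmenting path remains; maximum flow = 17.
In the residual graph, reachable from s: {s}.
Min-cut edges: s→a (5), s→b (12); capacity 5 + 12 = 17.
This cut is saturated, so no flow can exceed 17.

17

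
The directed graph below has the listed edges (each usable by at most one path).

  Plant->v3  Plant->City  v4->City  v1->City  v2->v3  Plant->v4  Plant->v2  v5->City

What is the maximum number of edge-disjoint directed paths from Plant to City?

Assign every edge capacity 1; by Menger, the answer equals the max flow.
Path Plant→City (+1); total 1.
Path Plant→v4→City (+1); total 2.
No residual Plant→City path; max flow = 2.
Certifying cut of size 2: {Plant→City, Plant→v4}.

2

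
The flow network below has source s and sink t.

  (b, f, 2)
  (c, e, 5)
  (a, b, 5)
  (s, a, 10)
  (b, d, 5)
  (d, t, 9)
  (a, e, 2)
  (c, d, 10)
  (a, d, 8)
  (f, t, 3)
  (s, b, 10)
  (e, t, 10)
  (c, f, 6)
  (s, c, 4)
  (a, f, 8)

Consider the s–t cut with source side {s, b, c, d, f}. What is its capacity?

27

Edges leaving {s, b, c, d, f}: s→a (10), c→e (5), d→t (9), f→t (3).
Cut capacity = 10 + 5 + 9 + 3 = 27.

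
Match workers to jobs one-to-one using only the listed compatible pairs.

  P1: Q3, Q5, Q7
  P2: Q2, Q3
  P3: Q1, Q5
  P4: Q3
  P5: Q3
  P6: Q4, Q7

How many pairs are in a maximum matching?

Unit-capacity flow: source→left, listed edges, right→sink; max matching = max flow.
Augmenting path P1→Q3 (+1); matched 1.
Augmenting path P2→Q2 (+1); matched 2.
Augmenting path P3→Q1 (+1); matched 3.
Augmenting path P6→Q4 (+1); matched 4.
Augmenting path P4→Q3→P1→Q5 (+1); matched 5.
No augmenting path remains; maximum matching = 5.
König certificate: {P1, P2, P3, P6, Q3} is a vertex cover of size 5 (every listed pair touches it), so no matching can be larger.

5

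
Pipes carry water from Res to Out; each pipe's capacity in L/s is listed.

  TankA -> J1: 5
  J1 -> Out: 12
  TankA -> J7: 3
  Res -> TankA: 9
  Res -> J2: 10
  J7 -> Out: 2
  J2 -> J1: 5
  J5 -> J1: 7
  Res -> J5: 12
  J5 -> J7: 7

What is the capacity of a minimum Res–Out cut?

14

Augment Res→J2→J1→Out: bottleneck 5, flow now 5.
Augment Res→TankA→J1→Out: bottleneck 5, flow now 10.
Augment Res→TankA→J7→Out: bottleneck 2, flow now 12.
Augment Res→J5→J1→Out: bottleneck 2, flow now 14.
No augmenting path remains; maximum flow = 14.
By max-flow min-cut, the minimum cut capacity equals the max flow.
In the residual graph, reachable from Res: {Res, J2, TankA, J5, J1, J7}.
Min-cut edges: J1→Out (12), J7→Out (2); capacity 12 + 2 = 14.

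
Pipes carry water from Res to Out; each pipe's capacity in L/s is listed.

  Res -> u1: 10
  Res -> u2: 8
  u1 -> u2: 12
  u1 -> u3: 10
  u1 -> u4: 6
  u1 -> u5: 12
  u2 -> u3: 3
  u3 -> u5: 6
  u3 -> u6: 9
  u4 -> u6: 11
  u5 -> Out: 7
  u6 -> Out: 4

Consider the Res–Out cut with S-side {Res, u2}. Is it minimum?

No — its capacity is 13, but the minimum cut has capacity 11.

Given cut capacity: 10 + 3 = 13.
Augment Res→u1→u5→Out: bottleneck 7, flow now 7.
Augment Res→u1→u3→u6→Out: bottleneck 3, flow now 10.
Augment Res→u2→u3→u6→Out: bottleneck 1, flow now 11.
No augmenting path remains; maximum flow = 11.
In the residual graph, reachable from Res: {Res, u1, u2, u3, u4, u5, u6}.
Min-cut edges: u5→Out (7), u6→Out (4); capacity 7 + 4 = 11.
Cut capacity 13 exceeds the max flow 11, so it is not minimum.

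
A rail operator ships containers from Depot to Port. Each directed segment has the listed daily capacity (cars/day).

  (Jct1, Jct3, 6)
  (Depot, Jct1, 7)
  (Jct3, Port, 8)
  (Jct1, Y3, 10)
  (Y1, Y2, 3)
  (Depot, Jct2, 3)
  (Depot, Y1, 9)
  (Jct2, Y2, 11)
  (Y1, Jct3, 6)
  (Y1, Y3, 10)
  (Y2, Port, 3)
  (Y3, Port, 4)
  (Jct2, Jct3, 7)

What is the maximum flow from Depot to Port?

15

Augment Depot→Y1→Y3→Port: bottleneck 4, flow now 4.
Augment Depot→Y1→Jct3→Port: bottleneck 5, flow now 9.
Augment Depot→Jct2→Jct3→Port: bottleneck 3, flow now 12.
Augment Depot→Jct1→Y3→Y1→Y2→Port: bottleneck 3, flow now 15. (uses reverse residual edge)
No augmenting path remains; maximum flow = 15.
In the residual graph, reachable from Depot: {Depot, Y1, Jct2, Jct1, Y3, Jct3, Y2}.
Min-cut edges: Y3→Port (4), Jct3→Port (8), Y2→Port (3); capacity 4 + 8 + 3 = 15.
This cut is saturated, so no flow can exceed 15.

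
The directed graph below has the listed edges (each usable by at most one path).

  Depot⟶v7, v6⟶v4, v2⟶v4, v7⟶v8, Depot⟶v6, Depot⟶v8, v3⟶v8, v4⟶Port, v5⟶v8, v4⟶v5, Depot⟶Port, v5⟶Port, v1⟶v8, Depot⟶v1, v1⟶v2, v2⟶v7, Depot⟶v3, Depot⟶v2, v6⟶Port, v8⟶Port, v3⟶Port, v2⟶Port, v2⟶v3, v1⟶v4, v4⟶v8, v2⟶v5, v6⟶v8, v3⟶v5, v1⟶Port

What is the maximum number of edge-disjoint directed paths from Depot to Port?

Assign every edge capacity 1; by Menger, the answer equals the max flow.
Path Depot→Port (+1); total 1.
Path Depot→v1→Port (+1); total 2.
Path Depot→v2→Port (+1); total 3.
Path Depot→v3→Port (+1); total 4.
Path Depot→v6→Port (+1); total 5.
Path Depot→v8→Port (+1); total 6.
No residual Depot→Port path; max flow = 6.
Certifying cut of size 6: {Depot→Port, Depot→v1, Depot→v2, Depot→v3, Depot→v6, v8→Port}.

6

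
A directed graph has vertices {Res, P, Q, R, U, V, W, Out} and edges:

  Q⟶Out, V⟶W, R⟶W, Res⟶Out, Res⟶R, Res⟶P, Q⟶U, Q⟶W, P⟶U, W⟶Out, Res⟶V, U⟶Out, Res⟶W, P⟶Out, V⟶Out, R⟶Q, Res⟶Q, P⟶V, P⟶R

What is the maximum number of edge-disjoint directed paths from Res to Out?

Assign every edge capacity 1; by Menger, the answer equals the max flow.
Path Res→Out (+1); total 1.
Path Res→P→Out (+1); total 2.
Path Res→Q→Out (+1); total 3.
Path Res→V→Out (+1); total 4.
Path Res→W→Out (+1); total 5.
Path Res→R→Q→U→Out (+1); total 6.
No residual Res→Out path; max flow = 6.
Certifying cut of size 6: {Res→Out, Res→P, Res→Q, Res→R, Res→V, Res→W}.

6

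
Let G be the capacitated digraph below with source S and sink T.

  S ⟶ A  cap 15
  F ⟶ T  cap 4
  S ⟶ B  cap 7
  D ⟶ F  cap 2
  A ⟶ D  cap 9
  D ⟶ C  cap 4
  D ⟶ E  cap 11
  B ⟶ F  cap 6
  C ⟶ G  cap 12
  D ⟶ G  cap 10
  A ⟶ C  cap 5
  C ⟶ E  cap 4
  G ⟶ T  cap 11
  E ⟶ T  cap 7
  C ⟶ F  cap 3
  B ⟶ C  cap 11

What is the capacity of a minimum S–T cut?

21

Augment S→B→F→T: bottleneck 4, flow now 4.
Augment S→A→C→E→T: bottleneck 4, flow now 8.
Augment S→A→C→G→T: bottleneck 1, flow now 9.
Augment S→A→D→E→T: bottleneck 3, flow now 12.
Augment S→A→D→G→T: bottleneck 6, flow now 18.
Augment S→B→C→G→T: bottleneck 3, flow now 21.
No augmenting path remains; maximum flow = 21.
By max-flow min-cut, the minimum cut capacity equals the max flow.
In the residual graph, reachable from S: {S, A}.
Min-cut edges: S→B (7), A→C (5), A→D (9); capacity 7 + 5 + 9 = 21.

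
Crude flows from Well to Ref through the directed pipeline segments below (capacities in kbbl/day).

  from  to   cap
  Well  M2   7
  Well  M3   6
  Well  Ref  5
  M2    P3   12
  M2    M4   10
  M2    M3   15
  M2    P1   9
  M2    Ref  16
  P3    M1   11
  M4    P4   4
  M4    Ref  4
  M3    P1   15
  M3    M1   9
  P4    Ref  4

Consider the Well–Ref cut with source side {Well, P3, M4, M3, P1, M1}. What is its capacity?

Edges leaving {Well, P3, M4, M3, P1, M1}: Well→M2 (7), Well→Ref (5), M4→P4 (4), M4→Ref (4).
Cut capacity = 7 + 5 + 4 + 4 = 20.

20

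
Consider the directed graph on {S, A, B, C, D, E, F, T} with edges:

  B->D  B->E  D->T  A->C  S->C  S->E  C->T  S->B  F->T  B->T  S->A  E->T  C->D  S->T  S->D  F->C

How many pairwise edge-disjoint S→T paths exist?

Assign every edge capacity 1; by Menger, the answer equals the max flow.
Path S→T (+1); total 1.
Path S→B→T (+1); total 2.
Path S→C→T (+1); total 3.
Path S→D→T (+1); total 4.
Path S→E→T (+1); total 5.
No residual S→T path; max flow = 5.
Certifying cut of size 5: {C→T, D→T, S→B, S→E, S→T}.

5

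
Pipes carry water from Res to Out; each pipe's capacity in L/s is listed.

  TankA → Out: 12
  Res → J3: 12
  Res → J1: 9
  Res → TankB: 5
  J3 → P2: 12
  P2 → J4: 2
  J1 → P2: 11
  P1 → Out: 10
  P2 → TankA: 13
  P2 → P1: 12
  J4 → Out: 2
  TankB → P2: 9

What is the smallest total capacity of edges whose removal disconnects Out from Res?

Augment Res→TankB→P2→P1→Out: bottleneck 5, flow now 5.
Augment Res→J1→P2→P1→Out: bottleneck 5, flow now 10.
Augment Res→J1→P2→J4→Out: bottleneck 2, flow now 12.
Augment Res→J1→P2→TankA→Out: bottleneck 2, flow now 14.
Augment Res→J3→P2→TankA→Out: bottleneck 10, flow now 24.
No augmenting path remains; maximum flow = 24.
By max-flow min-cut, the minimum cut capacity equals the max flow.
In the residual graph, reachable from Res: {Res, TankB, J1, J3, P2, P1, TankA}.
Min-cut edges: P2→J4 (2), P1→Out (10), TankA→Out (12); capacity 2 + 10 + 12 = 24.

24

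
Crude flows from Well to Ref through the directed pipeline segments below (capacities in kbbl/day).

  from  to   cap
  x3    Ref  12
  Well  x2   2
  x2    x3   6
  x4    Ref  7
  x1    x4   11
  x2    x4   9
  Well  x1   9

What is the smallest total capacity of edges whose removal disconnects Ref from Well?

9

Augment Well→x1→x4→Ref: bottleneck 7, flow now 7.
Augment Well→x2→x3→Ref: bottleneck 2, flow now 9.
No augmenting path remains; maximum flow = 9.
By max-flow min-cut, the minimum cut capacity equals the max flow.
In the residual graph, reachable from Well: {Well, x1, x4}.
Min-cut edges: Well→x2 (2), x4→Ref (7); capacity 2 + 7 = 9.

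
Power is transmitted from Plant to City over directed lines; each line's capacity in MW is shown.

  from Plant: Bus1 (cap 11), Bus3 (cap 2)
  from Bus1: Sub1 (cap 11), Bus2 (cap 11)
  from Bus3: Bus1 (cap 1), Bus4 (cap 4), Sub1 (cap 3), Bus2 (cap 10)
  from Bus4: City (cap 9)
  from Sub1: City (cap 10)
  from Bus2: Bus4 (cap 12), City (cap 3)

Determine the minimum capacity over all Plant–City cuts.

13

Augment Plant→Bus1→Sub1→City: bottleneck 10, flow now 10.
Augment Plant→Bus1→Bus2→City: bottleneck 1, flow now 11.
Augment Plant→Bus3→Bus4→City: bottleneck 2, flow now 13.
No augmenting path remains; maximum flow = 13.
By max-flow min-cut, the minimum cut capacity equals the max flow.
In the residual graph, reachable from Plant: {Plant}.
Min-cut edges: Plant→Bus1 (11), Plant→Bus3 (2); capacity 11 + 2 = 13.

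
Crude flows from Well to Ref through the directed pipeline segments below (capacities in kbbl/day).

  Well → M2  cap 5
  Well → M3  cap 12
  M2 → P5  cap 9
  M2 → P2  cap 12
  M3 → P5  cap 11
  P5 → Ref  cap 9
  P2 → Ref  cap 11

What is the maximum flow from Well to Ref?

14

Augment Well→M2→P5→Ref: bottleneck 5, flow now 5.
Augment Well→M3→P5→Ref: bottleneck 4, flow now 9.
Augment Well→M3→P5→M2→P2→Ref: bottleneck 5, flow now 14. (uses reverse residual edge)
No augmenting path remains; maximum flow = 14.
In the residual graph, reachable from Well: {Well, M3, P5}.
Min-cut edges: Well→M2 (5), P5→Ref (9); capacity 5 + 9 = 14.
This cut is saturated, so no flow can exceed 14.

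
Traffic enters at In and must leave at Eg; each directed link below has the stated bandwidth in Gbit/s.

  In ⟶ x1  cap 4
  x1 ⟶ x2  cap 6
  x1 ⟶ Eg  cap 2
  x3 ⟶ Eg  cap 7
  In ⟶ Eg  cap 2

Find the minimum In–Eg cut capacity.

4

Augment In→Eg: bottleneck 2, flow now 2.
Augment In→x1→Eg: bottleneck 2, flow now 4.
No augmenting path remains; maximum flow = 4.
By max-flow min-cut, the minimum cut capacity equals the max flow.
In the residual graph, reachable from In: {In, x1, x2}.
Min-cut edges: In→Eg (2), x1→Eg (2); capacity 2 + 2 = 4.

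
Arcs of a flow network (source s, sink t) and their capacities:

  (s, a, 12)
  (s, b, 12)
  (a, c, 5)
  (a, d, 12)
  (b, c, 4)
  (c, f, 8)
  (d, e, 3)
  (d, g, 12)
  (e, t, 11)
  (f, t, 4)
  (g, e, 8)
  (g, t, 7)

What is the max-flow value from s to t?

Augment s→a→c→f→t: bottleneck 4, flow now 4.
Augment s→a→d→e→t: bottleneck 3, flow now 7.
Augment s→a→d→g→t: bottleneck 5, flow now 12.
Augment s→b→c→a→d→g→t: bottleneck 2, flow now 14. (uses reverse residual edge)
Augment s→b→c→a→d→g→e→t: bottleneck 2, flow now 16. (uses reverse residual edge)
No augmenting path remains; maximum flow = 16.
In the residual graph, reachable from s: {s, b}.
Min-cut edges: s→a (12), b→c (4); capacity 12 + 4 = 16.
This cut is saturated, so no flow can exceed 16.

16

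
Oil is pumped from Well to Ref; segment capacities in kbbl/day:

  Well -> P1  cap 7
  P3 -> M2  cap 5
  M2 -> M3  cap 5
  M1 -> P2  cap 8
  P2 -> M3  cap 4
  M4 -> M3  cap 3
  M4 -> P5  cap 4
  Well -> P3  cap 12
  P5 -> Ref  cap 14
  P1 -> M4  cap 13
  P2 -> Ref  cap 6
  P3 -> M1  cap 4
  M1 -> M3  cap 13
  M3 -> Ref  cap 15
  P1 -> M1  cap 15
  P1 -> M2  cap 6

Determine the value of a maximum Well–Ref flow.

16

Augment Well→P1→M4→M3→Ref: bottleneck 3, flow now 3.
Augment Well→P1→M4→P5→Ref: bottleneck 4, flow now 7.
Augment Well→P3→M2→M3→Ref: bottleneck 5, flow now 12.
Augment Well→P3→M1→M3→Ref: bottleneck 4, flow now 16.
No augmenting path remains; maximum flow = 16.
In the residual graph, reachable from Well: {Well, P3}.
Min-cut edges: Well→P1 (7), P3→M2 (5), P3→M1 (4); capacity 7 + 5 + 4 = 16.
This cut is saturated, so no flow can exceed 16.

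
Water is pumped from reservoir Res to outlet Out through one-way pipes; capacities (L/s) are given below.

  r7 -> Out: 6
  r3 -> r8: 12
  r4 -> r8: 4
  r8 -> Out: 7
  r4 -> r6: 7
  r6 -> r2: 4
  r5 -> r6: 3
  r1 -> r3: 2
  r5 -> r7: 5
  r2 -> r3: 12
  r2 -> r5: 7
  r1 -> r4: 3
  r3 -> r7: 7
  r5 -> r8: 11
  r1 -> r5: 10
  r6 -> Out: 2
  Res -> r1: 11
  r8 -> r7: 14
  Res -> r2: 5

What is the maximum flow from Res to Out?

Augment Res→r1→r3→r7→Out: bottleneck 2, flow now 2.
Augment Res→r1→r4→r6→Out: bottleneck 2, flow now 4.
Augment Res→r1→r4→r8→Out: bottleneck 1, flow now 5.
Augment Res→r1→r5→r7→Out: bottleneck 4, flow now 9.
Augment Res→r1→r5→r8→Out: bottleneck 2, flow now 11.
Augment Res→r2→r3→r8→Out: bottleneck 4, flow now 15.
No augmenting path remains; maximum flow = 15.
In the residual graph, reachable from Res: {Res, r1, r2, r3, r4, r5, r6, r7, r8}.
Min-cut edges: r6→Out (2), r7→Out (6), r8→Out (7); capacity 2 + 6 + 7 = 15.
This cut is saturated, so no flow can exceed 15.

15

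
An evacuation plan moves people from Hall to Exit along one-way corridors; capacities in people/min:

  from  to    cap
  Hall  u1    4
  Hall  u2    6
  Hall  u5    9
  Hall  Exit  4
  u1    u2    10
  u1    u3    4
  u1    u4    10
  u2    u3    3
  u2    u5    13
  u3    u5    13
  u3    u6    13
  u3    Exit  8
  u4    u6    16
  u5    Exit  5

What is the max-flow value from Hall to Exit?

Augment Hall→Exit: bottleneck 4, flow now 4.
Augment Hall→u5→Exit: bottleneck 5, flow now 9.
Augment Hall→u1→u3→Exit: bottleneck 4, flow now 13.
Augment Hall→u2→u3→Exit: bottleneck 3, flow now 16.
No augmenting path remains; maximum flow = 16.
In the residual graph, reachable from Hall: {Hall, u2, u5}.
Min-cut edges: Hall→u1 (4), Hall→Exit (4), u2→u3 (3), u5→Exit (5); capacity 4 + 4 + 3 + 5 = 16.
This cut is saturated, so no flow can exceed 16.

16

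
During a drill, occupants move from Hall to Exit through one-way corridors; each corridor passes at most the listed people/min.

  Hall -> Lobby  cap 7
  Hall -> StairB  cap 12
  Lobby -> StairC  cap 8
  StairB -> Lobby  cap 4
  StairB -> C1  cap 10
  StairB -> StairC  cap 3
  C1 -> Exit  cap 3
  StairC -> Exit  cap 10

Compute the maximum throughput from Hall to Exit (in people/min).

Augment Hall→Lobby→StairC→Exit: bottleneck 7, flow now 7.
Augment Hall→StairB→C1→Exit: bottleneck 3, flow now 10.
Augment Hall→StairB→StairC→Exit: bottleneck 3, flow now 13.
No augmenting path remains; maximum flow = 13.
In the residual graph, reachable from Hall: {Hall, Lobby, StairB, C1, StairC}.
Min-cut edges: C1→Exit (3), StairC→Exit (10); capacity 3 + 10 = 13.
This cut is saturated, so no flow can exceed 13.

13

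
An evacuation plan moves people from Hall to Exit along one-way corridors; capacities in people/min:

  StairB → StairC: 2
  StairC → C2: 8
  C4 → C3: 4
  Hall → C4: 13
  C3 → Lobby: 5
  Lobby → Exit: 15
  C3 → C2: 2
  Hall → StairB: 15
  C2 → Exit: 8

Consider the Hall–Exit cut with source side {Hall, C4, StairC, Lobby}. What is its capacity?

Edges leaving {Hall, C4, StairC, Lobby}: Hall→StairB (15), C4→C3 (4), StairC→C2 (8), Lobby→Exit (15).
Cut capacity = 15 + 4 + 8 + 15 = 42.

42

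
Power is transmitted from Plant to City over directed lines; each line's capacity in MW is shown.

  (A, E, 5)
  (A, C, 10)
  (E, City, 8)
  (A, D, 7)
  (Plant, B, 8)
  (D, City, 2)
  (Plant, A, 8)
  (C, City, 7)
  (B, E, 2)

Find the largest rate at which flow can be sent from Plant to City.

10

Augment Plant→A→C→City: bottleneck 7, flow now 7.
Augment Plant→A→D→City: bottleneck 1, flow now 8.
Augment Plant→B→E→City: bottleneck 2, flow now 10.
No augmenting path remains; maximum flow = 10.
In the residual graph, reachable from Plant: {Plant, B}.
Min-cut edges: Plant→A (8), B→E (2); capacity 8 + 2 = 10.
This cut is saturated, so no flow can exceed 10.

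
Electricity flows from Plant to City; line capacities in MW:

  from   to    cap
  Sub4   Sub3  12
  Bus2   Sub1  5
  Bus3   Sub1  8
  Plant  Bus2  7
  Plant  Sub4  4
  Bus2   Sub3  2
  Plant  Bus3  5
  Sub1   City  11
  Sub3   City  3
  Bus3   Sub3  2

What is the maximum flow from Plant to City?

Augment Plant→Bus2→Sub3→City: bottleneck 2, flow now 2.
Augment Plant→Bus2→Sub1→City: bottleneck 5, flow now 7.
Augment Plant→Bus3→Sub3→City: bottleneck 1, flow now 8.
Augment Plant→Bus3→Sub1→City: bottleneck 4, flow now 12.
Augment Plant→Sub4→Sub3→Bus3→Sub1→City: bottleneck 1, flow now 13. (uses reverse residual edge)
No augmenting path remains; maximum flow = 13.
In the residual graph, reachable from Plant: {Plant, Bus2, Sub4, Sub3}.
Min-cut edges: Plant→Bus3 (5), Bus2→Sub1 (5), Sub3→City (3); capacity 5 + 5 + 3 = 13.
This cut is saturated, so no flow can exceed 13.

13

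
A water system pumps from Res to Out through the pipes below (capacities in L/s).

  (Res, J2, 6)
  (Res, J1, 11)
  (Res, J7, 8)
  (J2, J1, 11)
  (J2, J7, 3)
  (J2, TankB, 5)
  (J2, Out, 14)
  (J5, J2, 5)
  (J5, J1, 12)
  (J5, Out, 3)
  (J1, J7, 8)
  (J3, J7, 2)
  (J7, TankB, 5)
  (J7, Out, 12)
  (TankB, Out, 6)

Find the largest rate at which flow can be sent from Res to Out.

Augment Res→J2→Out: bottleneck 6, flow now 6.
Augment Res→J7→Out: bottleneck 8, flow now 14.
Augment Res→J1→J7→Out: bottleneck 4, flow now 18.
Augment Res→J1→J7→TankB→Out: bottleneck 4, flow now 22.
No augmenting path remains; maximum flow = 22.
In the residual graph, reachable from Res: {Res, J1}.
Min-cut edges: Res→J2 (6), Res→J7 (8), J1→J7 (8); capacity 6 + 8 + 8 = 22.
This cut is saturated, so no flow can exceed 22.

22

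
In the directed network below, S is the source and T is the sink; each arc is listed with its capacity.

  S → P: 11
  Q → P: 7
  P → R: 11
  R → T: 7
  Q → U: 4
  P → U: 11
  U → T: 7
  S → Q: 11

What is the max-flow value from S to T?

14

Augment S→P→R→T: bottleneck 7, flow now 7.
Augment S→P→U→T: bottleneck 4, flow now 11.
Augment S→Q→U→T: bottleneck 3, flow now 14.
No augmenting path remains; maximum flow = 14.
In the residual graph, reachable from S: {S, P, Q, R, U}.
Min-cut edges: R→T (7), U→T (7); capacity 7 + 7 = 14.
This cut is saturated, so no flow can exceed 14.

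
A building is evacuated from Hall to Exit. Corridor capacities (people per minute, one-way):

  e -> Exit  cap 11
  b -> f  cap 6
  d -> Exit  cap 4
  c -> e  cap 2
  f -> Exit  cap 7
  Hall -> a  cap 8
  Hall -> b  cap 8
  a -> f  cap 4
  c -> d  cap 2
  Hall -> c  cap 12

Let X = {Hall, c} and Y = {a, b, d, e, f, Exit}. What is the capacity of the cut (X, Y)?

20

Edges leaving {Hall, c}: Hall→a (8), Hall→b (8), c→d (2), c→e (2).
Cut capacity = 8 + 8 + 2 + 2 = 20.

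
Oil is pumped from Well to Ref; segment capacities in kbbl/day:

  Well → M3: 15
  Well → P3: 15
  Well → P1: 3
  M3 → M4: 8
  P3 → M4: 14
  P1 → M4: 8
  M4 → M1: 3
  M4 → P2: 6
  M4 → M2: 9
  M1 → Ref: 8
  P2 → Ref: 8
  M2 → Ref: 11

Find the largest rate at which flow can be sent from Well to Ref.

18

Augment Well→M3→M4→M1→Ref: bottleneck 3, flow now 3.
Augment Well→M3→M4→P2→Ref: bottleneck 5, flow now 8.
Augment Well→P3→M4→P2→Ref: bottleneck 1, flow now 9.
Augment Well→P3→M4→M2→Ref: bottleneck 9, flow now 18.
No augmenting path remains; maximum flow = 18.
In the residual graph, reachable from Well: {Well, M3, P3, P1, M4}.
Min-cut edges: M4→M1 (3), M4→P2 (6), M4→M2 (9); capacity 3 + 6 + 9 = 18.
This cut is saturated, so no flow can exceed 18.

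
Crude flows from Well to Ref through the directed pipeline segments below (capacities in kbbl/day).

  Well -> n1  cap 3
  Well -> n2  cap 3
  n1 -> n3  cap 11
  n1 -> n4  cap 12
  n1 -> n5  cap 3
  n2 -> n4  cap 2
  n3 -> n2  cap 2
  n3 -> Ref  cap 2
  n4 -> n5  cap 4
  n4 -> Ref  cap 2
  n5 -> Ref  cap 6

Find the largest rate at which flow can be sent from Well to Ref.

Augment Well→n1→n3→Ref: bottleneck 2, flow now 2.
Augment Well→n1→n4→Ref: bottleneck 1, flow now 3.
Augment Well→n2→n4→Ref: bottleneck 1, flow now 4.
Augment Well→n2→n4→n5→Ref: bottleneck 1, flow now 5.
No augmenting path remains; maximum flow = 5.
In the residual graph, reachable from Well: {Well, n2}.
Min-cut edges: Well→n1 (3), n2→n4 (2); capacity 3 + 2 = 5.
This cut is saturated, so no flow can exceed 5.

5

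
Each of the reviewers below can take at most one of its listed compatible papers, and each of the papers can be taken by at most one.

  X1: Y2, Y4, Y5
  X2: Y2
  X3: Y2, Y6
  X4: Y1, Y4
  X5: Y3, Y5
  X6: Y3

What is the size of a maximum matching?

Unit-capacity flow: source→left, listed edges, right→sink; max matching = max flow.
Augmenting path X1→Y2 (+1); matched 1.
Augmenting path X3→Y6 (+1); matched 2.
Augmenting path X4→Y1 (+1); matched 3.
Augmenting path X5→Y3 (+1); matched 4.
Augmenting path X2→Y2→X1→Y4 (+1); matched 5.
Augmenting path X6→Y3→X5→Y5 (+1); matched 6.
No augmenting path remains; maximum matching = 6.
König certificate: {X1, X2, X3, X4, X5, X6} is a vertex cover of size 6 (every listed pair touches it), so no matching can be larger.

6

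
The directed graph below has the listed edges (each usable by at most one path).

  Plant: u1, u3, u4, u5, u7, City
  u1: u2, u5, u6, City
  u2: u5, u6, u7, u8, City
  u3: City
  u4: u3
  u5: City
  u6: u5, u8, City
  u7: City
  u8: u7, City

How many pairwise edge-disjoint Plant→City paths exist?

Assign every edge capacity 1; by Menger, the answer equals the max flow.
Path Plant→City (+1); total 1.
Path Plant→u1→City (+1); total 2.
Path Plant→u3→City (+1); total 3.
Path Plant→u5→City (+1); total 4.
Path Plant→u7→City (+1); total 5.
No residual Plant→City path; max flow = 5.
Certifying cut of size 5: {Plant→City, Plant→u1, Plant→u5, Plant→u7, u3→City}.

5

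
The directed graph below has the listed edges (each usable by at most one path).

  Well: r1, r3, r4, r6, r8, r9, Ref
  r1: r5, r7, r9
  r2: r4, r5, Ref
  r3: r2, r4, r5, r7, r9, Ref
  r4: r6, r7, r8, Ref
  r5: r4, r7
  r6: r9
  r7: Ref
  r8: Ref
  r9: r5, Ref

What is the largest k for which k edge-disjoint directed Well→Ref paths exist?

6

Assign every edge capacity 1; by Menger, the answer equals the max flow.
Path Well→Ref (+1); total 1.
Path Well→r3→Ref (+1); total 2.
Path Well→r4→Ref (+1); total 3.
Path Well→r8→Ref (+1); total 4.
Path Well→r9→Ref (+1); total 5.
Path Well→r1→r7→Ref (+1); total 6.
No residual Well→Ref path; max flow = 6.
Certifying cut of size 6: {Well→Ref, Well→r3, r4→Ref, r7→Ref, r8→Ref, r9→Ref}.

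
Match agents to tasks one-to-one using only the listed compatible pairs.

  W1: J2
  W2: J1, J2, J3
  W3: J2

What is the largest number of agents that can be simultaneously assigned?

2

Unit-capacity flow: source→left, listed edges, right→sink; max matching = max flow.
Augmenting path W1→J2 (+1); matched 1.
Augmenting path W2→J1 (+1); matched 2.
No augmenting path remains; maximum matching = 2.
König certificate: {W2, J2} is a vertex cover of size 2 (every listed pair touches it), so no matching can be larger.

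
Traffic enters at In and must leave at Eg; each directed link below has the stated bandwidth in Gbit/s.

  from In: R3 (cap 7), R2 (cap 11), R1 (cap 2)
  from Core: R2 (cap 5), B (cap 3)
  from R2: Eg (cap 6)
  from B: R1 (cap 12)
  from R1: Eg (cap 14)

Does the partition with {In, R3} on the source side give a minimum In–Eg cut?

Given cut capacity: 11 + 2 = 13.
Augment In→R2→Eg: bottleneck 6, flow now 6.
Augment In→R1→Eg: bottleneck 2, flow now 8.
No augmenting path remains; maximum flow = 8.
In the residual graph, reachable from In: {In, R2, R3}.
Min-cut edges: In→R1 (2), R2→Eg (6); capacity 2 + 6 = 8.
Cut capacity 13 exceeds the max flow 8, so it is not minimum.

No — its capacity is 13, but the minimum cut has capacity 8.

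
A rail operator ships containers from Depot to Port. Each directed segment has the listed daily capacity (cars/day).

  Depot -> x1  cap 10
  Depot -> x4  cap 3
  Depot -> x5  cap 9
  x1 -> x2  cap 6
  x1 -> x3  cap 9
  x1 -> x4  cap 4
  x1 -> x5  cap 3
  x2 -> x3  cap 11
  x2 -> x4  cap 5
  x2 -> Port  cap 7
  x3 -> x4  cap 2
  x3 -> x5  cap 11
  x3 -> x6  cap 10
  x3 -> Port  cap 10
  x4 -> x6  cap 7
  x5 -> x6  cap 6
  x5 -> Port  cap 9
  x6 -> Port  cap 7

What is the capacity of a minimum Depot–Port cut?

Augment Depot→x5→Port: bottleneck 9, flow now 9.
Augment Depot→x1→x2→Port: bottleneck 6, flow now 15.
Augment Depot→x1→x3→Port: bottleneck 4, flow now 19.
Augment Depot→x4→x6→Port: bottleneck 3, flow now 22.
No augmenting path remains; maximum flow = 22.
By max-flow min-cut, the minimum cut capacity equals the max flow.
In the residual graph, reachable from Depot: {Depot}.
Min-cut edges: Depot→x1 (10), Depot→x4 (3), Depot→x5 (9); capacity 10 + 3 + 9 = 22.

22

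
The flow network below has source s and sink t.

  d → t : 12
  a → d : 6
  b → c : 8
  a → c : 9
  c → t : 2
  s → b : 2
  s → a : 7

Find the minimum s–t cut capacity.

8

Augment s→a→c→t: bottleneck 2, flow now 2.
Augment s→a→d→t: bottleneck 5, flow now 7.
Augment s→b→c→a→d→t: bottleneck 1, flow now 8. (uses reverse residual edge)
No augmenting path remains; maximum flow = 8.
By max-flow min-cut, the minimum cut capacity equals the max flow.
In the residual graph, reachable from s: {s, a, b, c}.
Min-cut edges: a→d (6), c→t (2); capacity 6 + 2 = 8.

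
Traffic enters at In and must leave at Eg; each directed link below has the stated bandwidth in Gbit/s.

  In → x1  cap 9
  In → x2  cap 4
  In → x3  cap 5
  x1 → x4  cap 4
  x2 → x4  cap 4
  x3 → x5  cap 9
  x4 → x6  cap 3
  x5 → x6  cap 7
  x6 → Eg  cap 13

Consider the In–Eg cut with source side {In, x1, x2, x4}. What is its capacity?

Edges leaving {In, x1, x2, x4}: In→x3 (5), x4→x6 (3).
Cut capacity = 5 + 3 = 8.

8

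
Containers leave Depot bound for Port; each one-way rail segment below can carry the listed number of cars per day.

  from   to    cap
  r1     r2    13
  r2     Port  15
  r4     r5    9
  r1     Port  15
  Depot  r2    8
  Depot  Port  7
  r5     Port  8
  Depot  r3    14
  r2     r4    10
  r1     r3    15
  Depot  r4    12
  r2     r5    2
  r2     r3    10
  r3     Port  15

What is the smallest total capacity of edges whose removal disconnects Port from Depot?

37

Augment Depot→Port: bottleneck 7, flow now 7.
Augment Depot→r2→Port: bottleneck 8, flow now 15.
Augment Depot→r3→Port: bottleneck 14, flow now 29.
Augment Depot→r4→r5→Port: bottleneck 8, flow now 37.
No augmenting path remains; maximum flow = 37.
By max-flow min-cut, the minimum cut capacity equals the max flow.
In the residual graph, reachable from Depot: {Depot, r4, r5}.
Min-cut edges: Depot→r2 (8), Depot→r3 (14), Depot→Port (7), r5→Port (8); capacity 8 + 14 + 7 + 8 = 37.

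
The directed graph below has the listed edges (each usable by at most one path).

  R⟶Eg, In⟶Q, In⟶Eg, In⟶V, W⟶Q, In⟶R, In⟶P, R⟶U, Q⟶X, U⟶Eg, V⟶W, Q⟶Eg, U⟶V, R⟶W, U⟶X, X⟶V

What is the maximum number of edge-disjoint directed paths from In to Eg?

Assign every edge capacity 1; by Menger, the answer equals the max flow.
Path In→Eg (+1); total 1.
Path In→Q→Eg (+1); total 2.
Path In→R→Eg (+1); total 3.
No residual In→Eg path; max flow = 3.
Certifying cut of size 3: {In→Eg, In→R, Q→Eg}.

3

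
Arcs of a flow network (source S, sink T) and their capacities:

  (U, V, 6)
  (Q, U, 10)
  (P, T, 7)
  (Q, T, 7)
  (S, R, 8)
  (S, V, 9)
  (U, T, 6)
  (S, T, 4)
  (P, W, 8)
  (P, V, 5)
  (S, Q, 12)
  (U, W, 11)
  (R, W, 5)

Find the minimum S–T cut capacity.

16

Augment S→T: bottleneck 4, flow now 4.
Augment S→Q→T: bottleneck 7, flow now 11.
Augment S→Q→U→T: bottleneck 5, flow now 16.
No augmenting path remains; maximum flow = 16.
By max-flow min-cut, the minimum cut capacity equals the max flow.
In the residual graph, reachable from S: {S, R, V, W}.
Min-cut edges: S→Q (12), S→T (4); capacity 12 + 4 = 16.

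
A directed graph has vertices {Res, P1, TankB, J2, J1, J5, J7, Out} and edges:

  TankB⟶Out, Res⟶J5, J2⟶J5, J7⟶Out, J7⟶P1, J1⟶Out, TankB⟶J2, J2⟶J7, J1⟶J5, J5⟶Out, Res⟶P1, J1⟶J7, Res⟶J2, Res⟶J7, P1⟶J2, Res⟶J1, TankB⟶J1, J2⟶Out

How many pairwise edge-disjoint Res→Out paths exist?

4

Assign every edge capacity 1; by Menger, the answer equals the max flow.
Path Res→J2→Out (+1); total 1.
Path Res→J1→Out (+1); total 2.
Path Res→J5→Out (+1); total 3.
Path Res→J7→Out (+1); total 4.
No residual Res→Out path; max flow = 4.
Certifying cut of size 4: {J2→Out, J5→Out, J7→Out, Res→J1}.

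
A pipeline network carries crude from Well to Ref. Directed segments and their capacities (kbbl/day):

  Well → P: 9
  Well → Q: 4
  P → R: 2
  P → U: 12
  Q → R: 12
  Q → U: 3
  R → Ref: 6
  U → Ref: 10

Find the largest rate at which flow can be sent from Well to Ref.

13

Augment Well→P→R→Ref: bottleneck 2, flow now 2.
Augment Well→P→U→Ref: bottleneck 7, flow now 9.
Augment Well→Q→R→Ref: bottleneck 4, flow now 13.
No augmenting path remains; maximum flow = 13.
In the residual graph, reachable from Well: {Well}.
Min-cut edges: Well→P (9), Well→Q (4); capacity 9 + 4 = 13.
This cut is saturated, so no flow can exceed 13.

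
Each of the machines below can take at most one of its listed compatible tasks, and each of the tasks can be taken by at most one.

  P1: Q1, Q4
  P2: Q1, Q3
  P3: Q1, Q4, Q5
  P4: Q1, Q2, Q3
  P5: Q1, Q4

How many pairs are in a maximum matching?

5

Unit-capacity flow: source→left, listed edges, right→sink; max matching = max flow.
Augmenting path P1→Q1 (+1); matched 1.
Augmenting path P2→Q3 (+1); matched 2.
Augmenting path P3→Q4 (+1); matched 3.
Augmenting path P4→Q2 (+1); matched 4.
Augmenting path P5→Q4→P3→Q5 (+1); matched 5.
No augmenting path remains; maximum matching = 5.
König certificate: {P1, P2, P3, P4, P5} is a vertex cover of size 5 (every listed pair touches it), so no matching can be larger.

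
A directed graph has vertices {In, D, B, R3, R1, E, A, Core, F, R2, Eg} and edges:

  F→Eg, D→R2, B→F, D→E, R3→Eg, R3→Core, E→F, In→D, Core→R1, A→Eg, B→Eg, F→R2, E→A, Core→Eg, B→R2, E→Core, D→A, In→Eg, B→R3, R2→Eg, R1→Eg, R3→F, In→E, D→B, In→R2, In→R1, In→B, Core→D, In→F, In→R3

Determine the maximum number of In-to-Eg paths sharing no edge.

8

Assign every edge capacity 1; by Menger, the answer equals the max flow.
Path In→Eg (+1); total 1.
Path In→B→Eg (+1); total 2.
Path In→R3→Eg (+1); total 3.
Path In→R1→Eg (+1); total 4.
Path In→F→Eg (+1); total 5.
Path In→R2→Eg (+1); total 6.
Path In→D→A→Eg (+1); total 7.
Path In→E→Core→Eg (+1); total 8.
No residual In→Eg path; max flow = 8.
Certifying cut of size 8: {In→B, In→D, In→E, In→Eg, In→F, In→R1, In→R2, In→R3}.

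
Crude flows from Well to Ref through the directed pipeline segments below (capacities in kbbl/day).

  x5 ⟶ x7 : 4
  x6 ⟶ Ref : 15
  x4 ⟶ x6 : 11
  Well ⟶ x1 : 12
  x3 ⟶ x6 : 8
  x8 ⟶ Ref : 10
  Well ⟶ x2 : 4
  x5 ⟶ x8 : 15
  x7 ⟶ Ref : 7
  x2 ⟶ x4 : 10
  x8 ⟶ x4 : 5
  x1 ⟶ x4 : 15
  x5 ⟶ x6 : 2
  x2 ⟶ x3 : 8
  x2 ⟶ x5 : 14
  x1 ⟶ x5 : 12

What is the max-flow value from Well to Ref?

16

Augment Well→x1→x4→x6→Ref: bottleneck 11, flow now 11.
Augment Well→x1→x5→x6→Ref: bottleneck 1, flow now 12.
Augment Well→x2→x3→x6→Ref: bottleneck 3, flow now 15.
Augment Well→x2→x5→x7→Ref: bottleneck 1, flow now 16.
No augmenting path remains; maximum flow = 16.
In the residual graph, reachable from Well: {Well}.
Min-cut edges: Well→x1 (12), Well→x2 (4); capacity 12 + 4 = 16.
This cut is saturated, so no flow can exceed 16.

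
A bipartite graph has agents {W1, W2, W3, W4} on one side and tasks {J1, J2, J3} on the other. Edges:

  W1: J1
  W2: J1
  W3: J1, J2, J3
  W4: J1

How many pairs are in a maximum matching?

Unit-capacity flow: source→left, listed edges, right→sink; max matching = max flow.
Augmenting path W1→J1 (+1); matched 1.
Augmenting path W3→J2 (+1); matched 2.
No augmenting path remains; maximum matching = 2.
König certificate: {W3, J1} is a vertex cover of size 2 (every listed pair touches it), so no matching can be larger.

2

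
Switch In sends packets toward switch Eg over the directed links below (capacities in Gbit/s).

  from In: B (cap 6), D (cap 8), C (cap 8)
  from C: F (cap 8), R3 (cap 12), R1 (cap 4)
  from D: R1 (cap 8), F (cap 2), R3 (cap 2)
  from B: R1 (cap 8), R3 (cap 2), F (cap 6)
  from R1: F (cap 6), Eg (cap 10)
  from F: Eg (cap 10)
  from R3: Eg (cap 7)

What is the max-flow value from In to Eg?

22

Augment In→C→R1→Eg: bottleneck 4, flow now 4.
Augment In→C→F→Eg: bottleneck 4, flow now 8.
Augment In→D→R1→Eg: bottleneck 6, flow now 14.
Augment In→D→F→Eg: bottleneck 2, flow now 16.
Augment In→B→F→Eg: bottleneck 4, flow now 20.
Augment In→B→R3→Eg: bottleneck 2, flow now 22.
No augmenting path remains; maximum flow = 22.
In the residual graph, reachable from In: {In}.
Min-cut edges: In→C (8), In→D (8), In→B (6); capacity 8 + 8 + 6 = 22.
This cut is saturated, so no flow can exceed 22.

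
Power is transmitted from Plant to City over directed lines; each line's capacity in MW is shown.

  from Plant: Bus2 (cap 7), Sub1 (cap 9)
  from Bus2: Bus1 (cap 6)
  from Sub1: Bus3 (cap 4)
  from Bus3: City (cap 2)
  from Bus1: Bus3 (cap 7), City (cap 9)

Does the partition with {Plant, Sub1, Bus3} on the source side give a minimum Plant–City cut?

No — its capacity is 9, but the minimum cut has capacity 8.

Given cut capacity: 7 + 2 = 9.
Augment Plant→Bus2→Bus1→City: bottleneck 6, flow now 6.
Augment Plant→Sub1→Bus3→City: bottleneck 2, flow now 8.
No augmenting path remains; maximum flow = 8.
In the residual graph, reachable from Plant: {Plant, Bus2, Sub1, Bus3}.
Min-cut edges: Bus2→Bus1 (6), Bus3→City (2); capacity 6 + 2 = 8.
Cut capacity 9 exceeds the max flow 8, so it is not minimum.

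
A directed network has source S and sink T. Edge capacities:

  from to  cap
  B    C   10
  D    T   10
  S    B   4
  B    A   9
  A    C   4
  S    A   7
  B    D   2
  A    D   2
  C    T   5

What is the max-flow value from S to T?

9

Augment S→A→C→T: bottleneck 4, flow now 4.
Augment S→A→D→T: bottleneck 2, flow now 6.
Augment S→B→C→T: bottleneck 1, flow now 7.
Augment S→B→D→T: bottleneck 2, flow now 9.
No augmenting path remains; maximum flow = 9.
In the residual graph, reachable from S: {S, A, B, C}.
Min-cut edges: A→D (2), B→D (2), C→T (5); capacity 2 + 2 + 5 = 9.
This cut is saturated, so no flow can exceed 9.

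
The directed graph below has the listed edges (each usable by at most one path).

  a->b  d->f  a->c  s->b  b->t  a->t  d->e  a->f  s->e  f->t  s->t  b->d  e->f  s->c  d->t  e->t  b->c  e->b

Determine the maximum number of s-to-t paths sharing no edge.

3

Assign every edge capacity 1; by Menger, the answer equals the max flow.
Path s→t (+1); total 1.
Path s→b→t (+1); total 2.
Path s→e→t (+1); total 3.
No residual s→t path; max flow = 3.
Certifying cut of size 3: {s→b, s→e, s→t}.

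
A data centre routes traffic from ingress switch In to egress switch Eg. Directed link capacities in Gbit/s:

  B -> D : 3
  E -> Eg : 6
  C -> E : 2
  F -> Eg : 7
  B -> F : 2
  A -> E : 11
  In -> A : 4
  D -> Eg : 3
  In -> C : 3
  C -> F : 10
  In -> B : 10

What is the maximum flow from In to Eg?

12

Augment In→A→E→Eg: bottleneck 4, flow now 4.
Augment In→B→D→Eg: bottleneck 3, flow now 7.
Augment In→B→F→Eg: bottleneck 2, flow now 9.
Augment In→C→E→Eg: bottleneck 2, flow now 11.
Augment In→C→F→Eg: bottleneck 1, flow now 12.
No augmenting path remains; maximum flow = 12.
In the residual graph, reachable from In: {In, B}.
Min-cut edges: In→A (4), In→C (3), B→D (3), B→F (2); capacity 4 + 3 + 3 + 2 = 12.
This cut is saturated, so no flow can exceed 12.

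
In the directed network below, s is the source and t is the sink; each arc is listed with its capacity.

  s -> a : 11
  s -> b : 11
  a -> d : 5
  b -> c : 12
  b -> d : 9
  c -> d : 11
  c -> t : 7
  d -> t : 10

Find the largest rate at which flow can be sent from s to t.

Augment s→a→d→t: bottleneck 5, flow now 5.
Augment s→b→c→t: bottleneck 7, flow now 12.
Augment s→b→d→t: bottleneck 4, flow now 16.
No augmenting path remains; maximum flow = 16.
In the residual graph, reachable from s: {s, a}.
Min-cut edges: s→b (11), a→d (5); capacity 11 + 5 = 16.
This cut is saturated, so no flow can exceed 16.

16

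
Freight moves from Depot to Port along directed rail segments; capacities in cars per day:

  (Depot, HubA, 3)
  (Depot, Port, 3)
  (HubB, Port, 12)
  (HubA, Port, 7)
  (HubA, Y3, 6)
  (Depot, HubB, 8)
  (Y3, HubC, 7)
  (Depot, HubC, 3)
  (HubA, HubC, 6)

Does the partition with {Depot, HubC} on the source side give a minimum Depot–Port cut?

Yes — it is a minimum cut (capacity 14).

Given cut capacity: 3 + 8 + 3 = 14.
Augment Depot→Port: bottleneck 3, flow now 3.
Augment Depot→HubA→Port: bottleneck 3, flow now 6.
Augment Depot→HubB→Port: bottleneck 8, flow now 14.
No augmenting path remains; maximum flow = 14.
Cut capacity 14 equals the max flow, so it is a minimum cut.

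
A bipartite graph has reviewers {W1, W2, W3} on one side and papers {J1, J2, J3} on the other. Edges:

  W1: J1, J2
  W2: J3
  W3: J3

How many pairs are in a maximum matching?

2

Unit-capacity flow: source→left, listed edges, right→sink; max matching = max flow.
Augmenting path W1→J1 (+1); matched 1.
Augmenting path W2→J3 (+1); matched 2.
No augmenting path remains; maximum matching = 2.
König certificate: {W1, J3} is a vertex cover of size 2 (every listed pair touches it), so no matching can be larger.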